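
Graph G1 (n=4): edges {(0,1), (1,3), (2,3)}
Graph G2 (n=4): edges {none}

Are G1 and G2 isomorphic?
No, not isomorphic

The graphs are NOT isomorphic.

Degrees in G1: deg(0)=1, deg(1)=2, deg(2)=1, deg(3)=2.
Sorted degree sequence of G1: [2, 2, 1, 1].
Degrees in G2: deg(0)=0, deg(1)=0, deg(2)=0, deg(3)=0.
Sorted degree sequence of G2: [0, 0, 0, 0].
The (sorted) degree sequence is an isomorphism invariant, so since G1 and G2 have different degree sequences they cannot be isomorphic.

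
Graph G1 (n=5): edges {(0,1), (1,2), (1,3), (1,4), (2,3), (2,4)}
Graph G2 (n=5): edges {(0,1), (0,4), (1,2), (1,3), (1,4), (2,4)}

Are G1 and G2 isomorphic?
Yes, isomorphic

The graphs are isomorphic.
One valid mapping φ: V(G1) → V(G2): 0→3, 1→1, 2→4, 3→0, 4→2

Verify φ preserves adjacency — for each edge of G1, its image is an edge of G2:
  (0,1) → (φ(0),φ(1)) = (1,3) ∈ E(G2) ✓
  (1,2) → (φ(1),φ(2)) = (1,4) ∈ E(G2) ✓
  (1,3) → (φ(1),φ(3)) = (0,1) ∈ E(G2) ✓
  (1,4) → (φ(1),φ(4)) = (1,2) ∈ E(G2) ✓
  (2,3) → (φ(2),φ(3)) = (0,4) ∈ E(G2) ✓
  (2,4) → (φ(2),φ(4)) = (2,4) ∈ E(G2) ✓
All 6 edges of G1 map to edges of G2, and |E(G1)| = |E(G2)| = 6, so φ is a bijection on edges as well as vertices. Hence G1 ≅ G2.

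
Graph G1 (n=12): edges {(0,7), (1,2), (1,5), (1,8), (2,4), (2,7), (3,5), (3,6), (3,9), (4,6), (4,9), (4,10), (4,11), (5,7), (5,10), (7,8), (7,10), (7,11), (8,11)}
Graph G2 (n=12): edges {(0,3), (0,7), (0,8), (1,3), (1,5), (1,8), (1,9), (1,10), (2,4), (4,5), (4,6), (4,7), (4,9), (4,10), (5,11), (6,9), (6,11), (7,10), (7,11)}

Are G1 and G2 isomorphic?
Yes, isomorphic

The graphs are isomorphic.
One valid mapping φ: V(G1) → V(G2): 0→2, 1→11, 2→5, 3→0, 4→1, 5→7, 6→8, 7→4, 8→6, 9→3, 10→10, 11→9

Verify φ preserves adjacency — for each edge of G1, its image is an edge of G2:
  (0,7) → (φ(0),φ(7)) = (2,4) ∈ E(G2) ✓
  (1,2) → (φ(1),φ(2)) = (5,11) ∈ E(G2) ✓
  (1,5) → (φ(1),φ(5)) = (7,11) ∈ E(G2) ✓
  (1,8) → (φ(1),φ(8)) = (6,11) ∈ E(G2) ✓
  (2,4) → (φ(2),φ(4)) = (1,5) ∈ E(G2) ✓
  (2,7) → (φ(2),φ(7)) = (4,5) ∈ E(G2) ✓
  (3,5) → (φ(3),φ(5)) = (0,7) ∈ E(G2) ✓
  (3,6) → (φ(3),φ(6)) = (0,8) ∈ E(G2) ✓
  (3,9) → (φ(3),φ(9)) = (0,3) ∈ E(G2) ✓
  (4,6) → (φ(4),φ(6)) = (1,8) ∈ E(G2) ✓
  (4,9) → (φ(4),φ(9)) = (1,3) ∈ E(G2) ✓
  (4,10) → (φ(4),φ(10)) = (1,10) ∈ E(G2) ✓
  (4,11) → (φ(4),φ(11)) = (1,9) ∈ E(G2) ✓
  (5,7) → (φ(5),φ(7)) = (4,7) ∈ E(G2) ✓
  (5,10) → (φ(5),φ(10)) = (7,10) ∈ E(G2) ✓
  (7,8) → (φ(7),φ(8)) = (4,6) ∈ E(G2) ✓
  (7,10) → (φ(7),φ(10)) = (4,10) ∈ E(G2) ✓
  (7,11) → (φ(7),φ(11)) = (4,9) ∈ E(G2) ✓
  (8,11) → (φ(8),φ(11)) = (6,9) ∈ E(G2) ✓
All 19 edges of G1 map to edges of G2, and |E(G1)| = |E(G2)| = 19, so φ is a bijection on edges as well as vertices. Hence G1 ≅ G2.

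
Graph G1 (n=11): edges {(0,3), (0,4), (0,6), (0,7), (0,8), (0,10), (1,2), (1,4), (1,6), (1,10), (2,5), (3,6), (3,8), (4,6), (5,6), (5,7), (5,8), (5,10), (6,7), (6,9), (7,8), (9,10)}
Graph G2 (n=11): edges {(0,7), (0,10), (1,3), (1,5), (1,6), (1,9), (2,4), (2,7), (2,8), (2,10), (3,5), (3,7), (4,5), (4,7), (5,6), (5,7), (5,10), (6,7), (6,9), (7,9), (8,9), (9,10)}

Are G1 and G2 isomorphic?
Yes, isomorphic

The graphs are isomorphic.
One valid mapping φ: V(G1) → V(G2): 0→5, 1→2, 2→8, 3→3, 4→4, 5→9, 6→7, 7→6, 8→1, 9→0, 10→10

Verify φ preserves adjacency — for each edge of G1, its image is an edge of G2:
  (0,3) → (φ(0),φ(3)) = (3,5) ∈ E(G2) ✓
  (0,4) → (φ(0),φ(4)) = (4,5) ∈ E(G2) ✓
  (0,6) → (φ(0),φ(6)) = (5,7) ∈ E(G2) ✓
  (0,7) → (φ(0),φ(7)) = (5,6) ∈ E(G2) ✓
  (0,8) → (φ(0),φ(8)) = (1,5) ∈ E(G2) ✓
  (0,10) → (φ(0),φ(10)) = (5,10) ∈ E(G2) ✓
  (1,2) → (φ(1),φ(2)) = (2,8) ∈ E(G2) ✓
  (1,4) → (φ(1),φ(4)) = (2,4) ∈ E(G2) ✓
  (1,6) → (φ(1),φ(6)) = (2,7) ∈ E(G2) ✓
  (1,10) → (φ(1),φ(10)) = (2,10) ∈ E(G2) ✓
  (2,5) → (φ(2),φ(5)) = (8,9) ∈ E(G2) ✓
  (3,6) → (φ(3),φ(6)) = (3,7) ∈ E(G2) ✓
  (3,8) → (φ(3),φ(8)) = (1,3) ∈ E(G2) ✓
  (4,6) → (φ(4),φ(6)) = (4,7) ∈ E(G2) ✓
  (5,6) → (φ(5),φ(6)) = (7,9) ∈ E(G2) ✓
  (5,7) → (φ(5),φ(7)) = (6,9) ∈ E(G2) ✓
  (5,8) → (φ(5),φ(8)) = (1,9) ∈ E(G2) ✓
  (5,10) → (φ(5),φ(10)) = (9,10) ∈ E(G2) ✓
  (6,7) → (φ(6),φ(7)) = (6,7) ∈ E(G2) ✓
  (6,9) → (φ(6),φ(9)) = (0,7) ∈ E(G2) ✓
  (7,8) → (φ(7),φ(8)) = (1,6) ∈ E(G2) ✓
  (9,10) → (φ(9),φ(10)) = (0,10) ∈ E(G2) ✓
All 22 edges of G1 map to edges of G2, and |E(G1)| = |E(G2)| = 22, so φ is a bijection on edges as well as vertices. Hence G1 ≅ G2.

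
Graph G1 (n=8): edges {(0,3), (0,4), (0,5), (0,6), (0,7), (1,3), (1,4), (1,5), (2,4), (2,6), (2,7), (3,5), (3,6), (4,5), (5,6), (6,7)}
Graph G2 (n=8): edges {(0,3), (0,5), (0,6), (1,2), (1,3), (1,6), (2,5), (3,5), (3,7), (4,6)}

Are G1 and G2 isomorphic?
No, not isomorphic

The graphs are NOT isomorphic.

Degrees in G1: deg(0)=5, deg(1)=3, deg(2)=3, deg(3)=4, deg(4)=4, deg(5)=5, deg(6)=5, deg(7)=3.
Sorted degree sequence of G1: [5, 5, 5, 4, 4, 3, 3, 3].
Degrees in G2: deg(0)=3, deg(1)=3, deg(2)=2, deg(3)=4, deg(4)=1, deg(5)=3, deg(6)=3, deg(7)=1.
Sorted degree sequence of G2: [4, 3, 3, 3, 3, 2, 1, 1].
The (sorted) degree sequence is an isomorphism invariant, so since G1 and G2 have different degree sequences they cannot be isomorphic.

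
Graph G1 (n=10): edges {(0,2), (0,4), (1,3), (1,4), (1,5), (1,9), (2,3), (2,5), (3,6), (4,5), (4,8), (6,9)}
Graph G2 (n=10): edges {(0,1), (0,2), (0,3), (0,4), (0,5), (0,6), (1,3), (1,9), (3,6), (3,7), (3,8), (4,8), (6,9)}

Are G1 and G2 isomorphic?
No, not isomorphic

The graphs are NOT isomorphic.

Degrees in G1: deg(0)=2, deg(1)=4, deg(2)=3, deg(3)=3, deg(4)=4, deg(5)=3, deg(6)=2, deg(7)=0, deg(8)=1, deg(9)=2.
Sorted degree sequence of G1: [4, 4, 3, 3, 3, 2, 2, 2, 1, 0].
Degrees in G2: deg(0)=6, deg(1)=3, deg(2)=1, deg(3)=5, deg(4)=2, deg(5)=1, deg(6)=3, deg(7)=1, deg(8)=2, deg(9)=2.
Sorted degree sequence of G2: [6, 5, 3, 3, 2, 2, 2, 1, 1, 1].
The (sorted) degree sequence is an isomorphism invariant, so since G1 and G2 have different degree sequences they cannot be isomorphic.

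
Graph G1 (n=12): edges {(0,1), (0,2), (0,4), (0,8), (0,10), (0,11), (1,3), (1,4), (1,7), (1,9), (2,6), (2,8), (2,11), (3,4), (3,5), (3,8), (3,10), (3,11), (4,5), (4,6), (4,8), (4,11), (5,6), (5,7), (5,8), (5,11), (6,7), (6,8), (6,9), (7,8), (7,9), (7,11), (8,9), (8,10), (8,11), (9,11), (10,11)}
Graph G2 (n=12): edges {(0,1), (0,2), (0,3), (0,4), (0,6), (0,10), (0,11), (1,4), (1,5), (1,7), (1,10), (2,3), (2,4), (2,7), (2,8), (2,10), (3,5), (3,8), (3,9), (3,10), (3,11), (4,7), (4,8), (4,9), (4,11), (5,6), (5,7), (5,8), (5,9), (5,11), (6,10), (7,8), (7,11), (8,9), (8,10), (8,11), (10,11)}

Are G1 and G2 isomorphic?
No, not isomorphic

The graphs are NOT isomorphic.

Counting triangles (3-cliques): G1 has 38, G2 has 35.
Triangle count is an isomorphism invariant, so differing triangle counts rule out isomorphism.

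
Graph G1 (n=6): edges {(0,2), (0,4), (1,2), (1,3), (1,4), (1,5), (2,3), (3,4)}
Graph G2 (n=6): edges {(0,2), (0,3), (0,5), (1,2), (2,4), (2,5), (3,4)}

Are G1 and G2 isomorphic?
No, not isomorphic

The graphs are NOT isomorphic.

Degrees in G1: deg(0)=2, deg(1)=4, deg(2)=3, deg(3)=3, deg(4)=3, deg(5)=1.
Sorted degree sequence of G1: [4, 3, 3, 3, 2, 1].
Degrees in G2: deg(0)=3, deg(1)=1, deg(2)=4, deg(3)=2, deg(4)=2, deg(5)=2.
Sorted degree sequence of G2: [4, 3, 2, 2, 2, 1].
The (sorted) degree sequence is an isomorphism invariant, so since G1 and G2 have different degree sequences they cannot be isomorphic.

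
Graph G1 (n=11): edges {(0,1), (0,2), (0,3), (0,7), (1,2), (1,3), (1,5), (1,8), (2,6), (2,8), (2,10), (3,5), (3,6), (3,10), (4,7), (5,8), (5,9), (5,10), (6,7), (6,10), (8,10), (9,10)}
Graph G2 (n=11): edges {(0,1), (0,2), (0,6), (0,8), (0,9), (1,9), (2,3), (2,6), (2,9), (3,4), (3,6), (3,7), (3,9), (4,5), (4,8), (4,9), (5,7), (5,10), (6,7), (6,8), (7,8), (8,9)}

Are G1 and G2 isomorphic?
Yes, isomorphic

The graphs are isomorphic.
One valid mapping φ: V(G1) → V(G2): 0→7, 1→6, 2→3, 3→8, 4→10, 5→0, 6→4, 7→5, 8→2, 9→1, 10→9

Verify φ preserves adjacency — for each edge of G1, its image is an edge of G2:
  (0,1) → (φ(0),φ(1)) = (6,7) ∈ E(G2) ✓
  (0,2) → (φ(0),φ(2)) = (3,7) ∈ E(G2) ✓
  (0,3) → (φ(0),φ(3)) = (7,8) ∈ E(G2) ✓
  (0,7) → (φ(0),φ(7)) = (5,7) ∈ E(G2) ✓
  (1,2) → (φ(1),φ(2)) = (3,6) ∈ E(G2) ✓
  (1,3) → (φ(1),φ(3)) = (6,8) ∈ E(G2) ✓
  (1,5) → (φ(1),φ(5)) = (0,6) ∈ E(G2) ✓
  (1,8) → (φ(1),φ(8)) = (2,6) ∈ E(G2) ✓
  (2,6) → (φ(2),φ(6)) = (3,4) ∈ E(G2) ✓
  (2,8) → (φ(2),φ(8)) = (2,3) ∈ E(G2) ✓
  (2,10) → (φ(2),φ(10)) = (3,9) ∈ E(G2) ✓
  (3,5) → (φ(3),φ(5)) = (0,8) ∈ E(G2) ✓
  (3,6) → (φ(3),φ(6)) = (4,8) ∈ E(G2) ✓
  (3,10) → (φ(3),φ(10)) = (8,9) ∈ E(G2) ✓
  (4,7) → (φ(4),φ(7)) = (5,10) ∈ E(G2) ✓
  (5,8) → (φ(5),φ(8)) = (0,2) ∈ E(G2) ✓
  (5,9) → (φ(5),φ(9)) = (0,1) ∈ E(G2) ✓
  (5,10) → (φ(5),φ(10)) = (0,9) ∈ E(G2) ✓
  (6,7) → (φ(6),φ(7)) = (4,5) ∈ E(G2) ✓
  (6,10) → (φ(6),φ(10)) = (4,9) ∈ E(G2) ✓
  (8,10) → (φ(8),φ(10)) = (2,9) ∈ E(G2) ✓
  (9,10) → (φ(9),φ(10)) = (1,9) ∈ E(G2) ✓
All 22 edges of G1 map to edges of G2, and |E(G1)| = |E(G2)| = 22, so φ is a bijection on edges as well as vertices. Hence G1 ≅ G2.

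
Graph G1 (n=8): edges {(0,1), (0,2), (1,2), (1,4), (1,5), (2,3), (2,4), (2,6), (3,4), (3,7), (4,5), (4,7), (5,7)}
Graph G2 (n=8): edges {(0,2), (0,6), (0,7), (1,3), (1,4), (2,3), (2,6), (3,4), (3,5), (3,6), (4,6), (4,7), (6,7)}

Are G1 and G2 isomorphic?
Yes, isomorphic

The graphs are isomorphic.
One valid mapping φ: V(G1) → V(G2): 0→1, 1→4, 2→3, 3→2, 4→6, 5→7, 6→5, 7→0

Verify φ preserves adjacency — for each edge of G1, its image is an edge of G2:
  (0,1) → (φ(0),φ(1)) = (1,4) ∈ E(G2) ✓
  (0,2) → (φ(0),φ(2)) = (1,3) ∈ E(G2) ✓
  (1,2) → (φ(1),φ(2)) = (3,4) ∈ E(G2) ✓
  (1,4) → (φ(1),φ(4)) = (4,6) ∈ E(G2) ✓
  (1,5) → (φ(1),φ(5)) = (4,7) ∈ E(G2) ✓
  (2,3) → (φ(2),φ(3)) = (2,3) ∈ E(G2) ✓
  (2,4) → (φ(2),φ(4)) = (3,6) ∈ E(G2) ✓
  (2,6) → (φ(2),φ(6)) = (3,5) ∈ E(G2) ✓
  (3,4) → (φ(3),φ(4)) = (2,6) ∈ E(G2) ✓
  (3,7) → (φ(3),φ(7)) = (0,2) ∈ E(G2) ✓
  (4,5) → (φ(4),φ(5)) = (6,7) ∈ E(G2) ✓
  (4,7) → (φ(4),φ(7)) = (0,6) ∈ E(G2) ✓
  (5,7) → (φ(5),φ(7)) = (0,7) ∈ E(G2) ✓
All 13 edges of G1 map to edges of G2, and |E(G1)| = |E(G2)| = 13, so φ is a bijection on edges as well as vertices. Hence G1 ≅ G2.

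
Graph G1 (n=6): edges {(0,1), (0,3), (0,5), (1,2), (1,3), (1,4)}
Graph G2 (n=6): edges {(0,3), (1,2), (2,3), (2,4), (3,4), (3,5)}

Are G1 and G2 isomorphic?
Yes, isomorphic

The graphs are isomorphic.
One valid mapping φ: V(G1) → V(G2): 0→2, 1→3, 2→5, 3→4, 4→0, 5→1

Verify φ preserves adjacency — for each edge of G1, its image is an edge of G2:
  (0,1) → (φ(0),φ(1)) = (2,3) ∈ E(G2) ✓
  (0,3) → (φ(0),φ(3)) = (2,4) ∈ E(G2) ✓
  (0,5) → (φ(0),φ(5)) = (1,2) ∈ E(G2) ✓
  (1,2) → (φ(1),φ(2)) = (3,5) ∈ E(G2) ✓
  (1,3) → (φ(1),φ(3)) = (3,4) ∈ E(G2) ✓
  (1,4) → (φ(1),φ(4)) = (0,3) ∈ E(G2) ✓
All 6 edges of G1 map to edges of G2, and |E(G1)| = |E(G2)| = 6, so φ is a bijection on edges as well as vertices. Hence G1 ≅ G2.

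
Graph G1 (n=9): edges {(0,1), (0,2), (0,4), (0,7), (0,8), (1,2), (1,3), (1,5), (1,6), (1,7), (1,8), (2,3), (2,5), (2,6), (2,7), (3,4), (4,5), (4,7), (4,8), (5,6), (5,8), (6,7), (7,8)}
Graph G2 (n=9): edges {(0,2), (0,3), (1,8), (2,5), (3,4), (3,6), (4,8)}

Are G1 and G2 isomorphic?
No, not isomorphic

The graphs are NOT isomorphic.

Connected components of G1: 1 component(s) with vertex sets [[0, 1, 2, 3, 4, 5, 6, 7, 8]], sizes [9].
Connected components of G2: 2 component(s) with vertex sets [[7], [0, 1, 2, 3, 4, 5, 6, 8]], sizes [1, 8].
The number of connected components (and the multiset of component sizes) is an isomorphism invariant — an isomorphism maps each component of G1 bijectively onto a component of G2. Since G1 has 1 component(s) and G2 has 2, they cannot be isomorphic.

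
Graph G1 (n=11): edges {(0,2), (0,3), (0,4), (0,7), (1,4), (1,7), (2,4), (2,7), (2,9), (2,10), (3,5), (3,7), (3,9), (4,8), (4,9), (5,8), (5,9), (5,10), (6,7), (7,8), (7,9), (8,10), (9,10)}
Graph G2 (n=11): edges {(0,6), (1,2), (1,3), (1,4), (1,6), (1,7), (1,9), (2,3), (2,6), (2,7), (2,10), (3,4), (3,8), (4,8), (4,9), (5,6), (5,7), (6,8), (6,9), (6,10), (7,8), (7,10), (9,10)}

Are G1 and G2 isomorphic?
Yes, isomorphic

The graphs are isomorphic.
One valid mapping φ: V(G1) → V(G2): 0→10, 1→5, 2→2, 3→9, 4→7, 5→4, 6→0, 7→6, 8→8, 9→1, 10→3

Verify φ preserves adjacency — for each edge of G1, its image is an edge of G2:
  (0,2) → (φ(0),φ(2)) = (2,10) ∈ E(G2) ✓
  (0,3) → (φ(0),φ(3)) = (9,10) ∈ E(G2) ✓
  (0,4) → (φ(0),φ(4)) = (7,10) ∈ E(G2) ✓
  (0,7) → (φ(0),φ(7)) = (6,10) ∈ E(G2) ✓
  (1,4) → (φ(1),φ(4)) = (5,7) ∈ E(G2) ✓
  (1,7) → (φ(1),φ(7)) = (5,6) ∈ E(G2) ✓
  (2,4) → (φ(2),φ(4)) = (2,7) ∈ E(G2) ✓
  (2,7) → (φ(2),φ(7)) = (2,6) ∈ E(G2) ✓
  (2,9) → (φ(2),φ(9)) = (1,2) ∈ E(G2) ✓
  (2,10) → (φ(2),φ(10)) = (2,3) ∈ E(G2) ✓
  (3,5) → (φ(3),φ(5)) = (4,9) ∈ E(G2) ✓
  (3,7) → (φ(3),φ(7)) = (6,9) ∈ E(G2) ✓
  (3,9) → (φ(3),φ(9)) = (1,9) ∈ E(G2) ✓
  (4,8) → (φ(4),φ(8)) = (7,8) ∈ E(G2) ✓
  (4,9) → (φ(4),φ(9)) = (1,7) ∈ E(G2) ✓
  (5,8) → (φ(5),φ(8)) = (4,8) ∈ E(G2) ✓
  (5,9) → (φ(5),φ(9)) = (1,4) ∈ E(G2) ✓
  (5,10) → (φ(5),φ(10)) = (3,4) ∈ E(G2) ✓
  (6,7) → (φ(6),φ(7)) = (0,6) ∈ E(G2) ✓
  (7,8) → (φ(7),φ(8)) = (6,8) ∈ E(G2) ✓
  (7,9) → (φ(7),φ(9)) = (1,6) ∈ E(G2) ✓
  (8,10) → (φ(8),φ(10)) = (3,8) ∈ E(G2) ✓
  (9,10) → (φ(9),φ(10)) = (1,3) ∈ E(G2) ✓
All 23 edges of G1 map to edges of G2, and |E(G1)| = |E(G2)| = 23, so φ is a bijection on edges as well as vertices. Hence G1 ≅ G2.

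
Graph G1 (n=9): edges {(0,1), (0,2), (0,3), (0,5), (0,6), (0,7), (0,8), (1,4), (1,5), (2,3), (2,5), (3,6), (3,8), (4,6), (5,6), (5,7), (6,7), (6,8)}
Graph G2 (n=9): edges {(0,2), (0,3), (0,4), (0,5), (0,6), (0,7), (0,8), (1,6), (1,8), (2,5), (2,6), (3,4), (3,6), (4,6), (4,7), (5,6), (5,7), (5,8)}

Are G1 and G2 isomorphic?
Yes, isomorphic

The graphs are isomorphic.
One valid mapping φ: V(G1) → V(G2): 0→0, 1→8, 2→7, 3→4, 4→1, 5→5, 6→6, 7→2, 8→3

Verify φ preserves adjacency — for each edge of G1, its image is an edge of G2:
  (0,1) → (φ(0),φ(1)) = (0,8) ∈ E(G2) ✓
  (0,2) → (φ(0),φ(2)) = (0,7) ∈ E(G2) ✓
  (0,3) → (φ(0),φ(3)) = (0,4) ∈ E(G2) ✓
  (0,5) → (φ(0),φ(5)) = (0,5) ∈ E(G2) ✓
  (0,6) → (φ(0),φ(6)) = (0,6) ∈ E(G2) ✓
  (0,7) → (φ(0),φ(7)) = (0,2) ∈ E(G2) ✓
  (0,8) → (φ(0),φ(8)) = (0,3) ∈ E(G2) ✓
  (1,4) → (φ(1),φ(4)) = (1,8) ∈ E(G2) ✓
  (1,5) → (φ(1),φ(5)) = (5,8) ∈ E(G2) ✓
  (2,3) → (φ(2),φ(3)) = (4,7) ∈ E(G2) ✓
  (2,5) → (φ(2),φ(5)) = (5,7) ∈ E(G2) ✓
  (3,6) → (φ(3),φ(6)) = (4,6) ∈ E(G2) ✓
  (3,8) → (φ(3),φ(8)) = (3,4) ∈ E(G2) ✓
  (4,6) → (φ(4),φ(6)) = (1,6) ∈ E(G2) ✓
  (5,6) → (φ(5),φ(6)) = (5,6) ∈ E(G2) ✓
  (5,7) → (φ(5),φ(7)) = (2,5) ∈ E(G2) ✓
  (6,7) → (φ(6),φ(7)) = (2,6) ∈ E(G2) ✓
  (6,8) → (φ(6),φ(8)) = (3,6) ∈ E(G2) ✓
All 18 edges of G1 map to edges of G2, and |E(G1)| = |E(G2)| = 18, so φ is a bijection on edges as well as vertices. Hence G1 ≅ G2.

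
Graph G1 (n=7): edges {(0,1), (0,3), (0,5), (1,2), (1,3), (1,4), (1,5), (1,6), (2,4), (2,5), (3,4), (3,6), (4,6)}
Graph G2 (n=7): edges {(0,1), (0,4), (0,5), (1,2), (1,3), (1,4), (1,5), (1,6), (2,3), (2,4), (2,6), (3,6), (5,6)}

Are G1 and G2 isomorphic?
Yes, isomorphic

The graphs are isomorphic.
One valid mapping φ: V(G1) → V(G2): 0→4, 1→1, 2→5, 3→2, 4→6, 5→0, 6→3

Verify φ preserves adjacency — for each edge of G1, its image is an edge of G2:
  (0,1) → (φ(0),φ(1)) = (1,4) ∈ E(G2) ✓
  (0,3) → (φ(0),φ(3)) = (2,4) ∈ E(G2) ✓
  (0,5) → (φ(0),φ(5)) = (0,4) ∈ E(G2) ✓
  (1,2) → (φ(1),φ(2)) = (1,5) ∈ E(G2) ✓
  (1,3) → (φ(1),φ(3)) = (1,2) ∈ E(G2) ✓
  (1,4) → (φ(1),φ(4)) = (1,6) ∈ E(G2) ✓
  (1,5) → (φ(1),φ(5)) = (0,1) ∈ E(G2) ✓
  (1,6) → (φ(1),φ(6)) = (1,3) ∈ E(G2) ✓
  (2,4) → (φ(2),φ(4)) = (5,6) ∈ E(G2) ✓
  (2,5) → (φ(2),φ(5)) = (0,5) ∈ E(G2) ✓
  (3,4) → (φ(3),φ(4)) = (2,6) ∈ E(G2) ✓
  (3,6) → (φ(3),φ(6)) = (2,3) ∈ E(G2) ✓
  (4,6) → (φ(4),φ(6)) = (3,6) ∈ E(G2) ✓
All 13 edges of G1 map to edges of G2, and |E(G1)| = |E(G2)| = 13, so φ is a bijection on edges as well as vertices. Hence G1 ≅ G2.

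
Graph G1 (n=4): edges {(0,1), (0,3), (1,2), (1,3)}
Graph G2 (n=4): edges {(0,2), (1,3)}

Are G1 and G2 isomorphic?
No, not isomorphic

The graphs are NOT isomorphic.

Counting triangles (3-cliques): G1 has 1, G2 has 0.
Triangle count is an isomorphism invariant, so differing triangle counts rule out isomorphism.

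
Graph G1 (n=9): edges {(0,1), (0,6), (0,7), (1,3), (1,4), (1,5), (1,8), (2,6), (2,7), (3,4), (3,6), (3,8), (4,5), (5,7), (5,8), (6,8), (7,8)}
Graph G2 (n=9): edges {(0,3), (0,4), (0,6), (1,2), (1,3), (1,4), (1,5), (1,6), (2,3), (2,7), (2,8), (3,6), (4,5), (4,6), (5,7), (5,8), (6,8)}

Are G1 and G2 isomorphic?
Yes, isomorphic

The graphs are isomorphic.
One valid mapping φ: V(G1) → V(G2): 0→8, 1→6, 2→7, 3→4, 4→0, 5→3, 6→5, 7→2, 8→1

Verify φ preserves adjacency — for each edge of G1, its image is an edge of G2:
  (0,1) → (φ(0),φ(1)) = (6,8) ∈ E(G2) ✓
  (0,6) → (φ(0),φ(6)) = (5,8) ∈ E(G2) ✓
  (0,7) → (φ(0),φ(7)) = (2,8) ∈ E(G2) ✓
  (1,3) → (φ(1),φ(3)) = (4,6) ∈ E(G2) ✓
  (1,4) → (φ(1),φ(4)) = (0,6) ∈ E(G2) ✓
  (1,5) → (φ(1),φ(5)) = (3,6) ∈ E(G2) ✓
  (1,8) → (φ(1),φ(8)) = (1,6) ∈ E(G2) ✓
  (2,6) → (φ(2),φ(6)) = (5,7) ∈ E(G2) ✓
  (2,7) → (φ(2),φ(7)) = (2,7) ∈ E(G2) ✓
  (3,4) → (φ(3),φ(4)) = (0,4) ∈ E(G2) ✓
  (3,6) → (φ(3),φ(6)) = (4,5) ∈ E(G2) ✓
  (3,8) → (φ(3),φ(8)) = (1,4) ∈ E(G2) ✓
  (4,5) → (φ(4),φ(5)) = (0,3) ∈ E(G2) ✓
  (5,7) → (φ(5),φ(7)) = (2,3) ∈ E(G2) ✓
  (5,8) → (φ(5),φ(8)) = (1,3) ∈ E(G2) ✓
  (6,8) → (φ(6),φ(8)) = (1,5) ∈ E(G2) ✓
  (7,8) → (φ(7),φ(8)) = (1,2) ∈ E(G2) ✓
All 17 edges of G1 map to edges of G2, and |E(G1)| = |E(G2)| = 17, so φ is a bijection on edges as well as vertices. Hence G1 ≅ G2.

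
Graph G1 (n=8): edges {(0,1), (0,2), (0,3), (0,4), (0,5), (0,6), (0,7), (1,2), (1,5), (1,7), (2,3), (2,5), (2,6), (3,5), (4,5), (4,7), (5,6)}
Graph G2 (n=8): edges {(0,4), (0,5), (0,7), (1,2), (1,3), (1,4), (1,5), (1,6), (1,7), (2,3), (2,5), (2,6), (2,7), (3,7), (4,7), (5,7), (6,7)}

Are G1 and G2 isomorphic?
Yes, isomorphic

The graphs are isomorphic.
One valid mapping φ: V(G1) → V(G2): 0→7, 1→5, 2→2, 3→6, 4→4, 5→1, 6→3, 7→0

Verify φ preserves adjacency — for each edge of G1, its image is an edge of G2:
  (0,1) → (φ(0),φ(1)) = (5,7) ∈ E(G2) ✓
  (0,2) → (φ(0),φ(2)) = (2,7) ∈ E(G2) ✓
  (0,3) → (φ(0),φ(3)) = (6,7) ∈ E(G2) ✓
  (0,4) → (φ(0),φ(4)) = (4,7) ∈ E(G2) ✓
  (0,5) → (φ(0),φ(5)) = (1,7) ∈ E(G2) ✓
  (0,6) → (φ(0),φ(6)) = (3,7) ∈ E(G2) ✓
  (0,7) → (φ(0),φ(7)) = (0,7) ∈ E(G2) ✓
  (1,2) → (φ(1),φ(2)) = (2,5) ∈ E(G2) ✓
  (1,5) → (φ(1),φ(5)) = (1,5) ∈ E(G2) ✓
  (1,7) → (φ(1),φ(7)) = (0,5) ∈ E(G2) ✓
  (2,3) → (φ(2),φ(3)) = (2,6) ∈ E(G2) ✓
  (2,5) → (φ(2),φ(5)) = (1,2) ∈ E(G2) ✓
  (2,6) → (φ(2),φ(6)) = (2,3) ∈ E(G2) ✓
  (3,5) → (φ(3),φ(5)) = (1,6) ∈ E(G2) ✓
  (4,5) → (φ(4),φ(5)) = (1,4) ∈ E(G2) ✓
  (4,7) → (φ(4),φ(7)) = (0,4) ∈ E(G2) ✓
  (5,6) → (φ(5),φ(6)) = (1,3) ∈ E(G2) ✓
All 17 edges of G1 map to edges of G2, and |E(G1)| = |E(G2)| = 17, so φ is a bijection on edges as well as vertices. Hence G1 ≅ G2.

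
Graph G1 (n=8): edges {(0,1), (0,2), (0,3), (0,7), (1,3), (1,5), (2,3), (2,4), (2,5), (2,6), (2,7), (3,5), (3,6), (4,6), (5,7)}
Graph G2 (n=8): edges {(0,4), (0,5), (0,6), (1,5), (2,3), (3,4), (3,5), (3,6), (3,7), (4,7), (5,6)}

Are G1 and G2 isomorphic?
No, not isomorphic

The graphs are NOT isomorphic.

Counting triangles (3-cliques): G1 has 8, G2 has 3.
Triangle count is an isomorphism invariant, so differing triangle counts rule out isomorphism.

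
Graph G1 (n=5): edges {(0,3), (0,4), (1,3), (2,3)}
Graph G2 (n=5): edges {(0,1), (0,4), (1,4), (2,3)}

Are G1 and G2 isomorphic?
No, not isomorphic

The graphs are NOT isomorphic.

Counting triangles (3-cliques): G1 has 0, G2 has 1.
Triangle count is an isomorphism invariant, so differing triangle counts rule out isomorphism.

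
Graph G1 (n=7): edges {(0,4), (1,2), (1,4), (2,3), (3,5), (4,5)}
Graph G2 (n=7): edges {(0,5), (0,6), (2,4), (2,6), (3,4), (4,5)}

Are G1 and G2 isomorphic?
Yes, isomorphic

The graphs are isomorphic.
One valid mapping φ: V(G1) → V(G2): 0→3, 1→2, 2→6, 3→0, 4→4, 5→5, 6→1

Verify φ preserves adjacency — for each edge of G1, its image is an edge of G2:
  (0,4) → (φ(0),φ(4)) = (3,4) ∈ E(G2) ✓
  (1,2) → (φ(1),φ(2)) = (2,6) ∈ E(G2) ✓
  (1,4) → (φ(1),φ(4)) = (2,4) ∈ E(G2) ✓
  (2,3) → (φ(2),φ(3)) = (0,6) ∈ E(G2) ✓
  (3,5) → (φ(3),φ(5)) = (0,5) ∈ E(G2) ✓
  (4,5) → (φ(4),φ(5)) = (4,5) ∈ E(G2) ✓
All 6 edges of G1 map to edges of G2, and |E(G1)| = |E(G2)| = 6, so φ is a bijection on edges as well as vertices. Hence G1 ≅ G2.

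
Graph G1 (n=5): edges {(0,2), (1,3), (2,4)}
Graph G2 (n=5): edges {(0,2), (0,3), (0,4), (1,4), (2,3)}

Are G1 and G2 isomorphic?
No, not isomorphic

The graphs are NOT isomorphic.

Counting triangles (3-cliques): G1 has 0, G2 has 1.
Triangle count is an isomorphism invariant, so differing triangle counts rule out isomorphism.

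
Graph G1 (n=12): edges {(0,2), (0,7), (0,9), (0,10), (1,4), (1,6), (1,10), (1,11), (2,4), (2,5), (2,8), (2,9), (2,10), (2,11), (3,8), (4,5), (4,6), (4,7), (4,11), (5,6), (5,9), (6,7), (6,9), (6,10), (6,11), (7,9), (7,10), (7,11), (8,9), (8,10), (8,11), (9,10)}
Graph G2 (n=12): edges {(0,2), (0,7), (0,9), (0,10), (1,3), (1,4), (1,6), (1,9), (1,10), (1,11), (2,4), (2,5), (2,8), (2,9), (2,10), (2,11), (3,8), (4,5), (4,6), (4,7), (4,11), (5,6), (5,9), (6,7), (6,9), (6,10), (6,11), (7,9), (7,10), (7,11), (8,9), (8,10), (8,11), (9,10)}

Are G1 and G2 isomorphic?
No, not isomorphic

The graphs are NOT isomorphic.

Counting edges: G1 has 32 edge(s); G2 has 34 edge(s).
Edge count is an isomorphism invariant (a bijection on vertices induces a bijection on edges), so differing edge counts rule out isomorphism.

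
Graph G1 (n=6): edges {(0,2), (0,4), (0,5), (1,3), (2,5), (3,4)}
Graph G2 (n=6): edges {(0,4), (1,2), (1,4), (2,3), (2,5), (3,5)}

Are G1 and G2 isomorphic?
Yes, isomorphic

The graphs are isomorphic.
One valid mapping φ: V(G1) → V(G2): 0→2, 1→0, 2→3, 3→4, 4→1, 5→5

Verify φ preserves adjacency — for each edge of G1, its image is an edge of G2:
  (0,2) → (φ(0),φ(2)) = (2,3) ∈ E(G2) ✓
  (0,4) → (φ(0),φ(4)) = (1,2) ∈ E(G2) ✓
  (0,5) → (φ(0),φ(5)) = (2,5) ∈ E(G2) ✓
  (1,3) → (φ(1),φ(3)) = (0,4) ∈ E(G2) ✓
  (2,5) → (φ(2),φ(5)) = (3,5) ∈ E(G2) ✓
  (3,4) → (φ(3),φ(4)) = (1,4) ∈ E(G2) ✓
All 6 edges of G1 map to edges of G2, and |E(G1)| = |E(G2)| = 6, so φ is a bijection on edges as well as vertices. Hence G1 ≅ G2.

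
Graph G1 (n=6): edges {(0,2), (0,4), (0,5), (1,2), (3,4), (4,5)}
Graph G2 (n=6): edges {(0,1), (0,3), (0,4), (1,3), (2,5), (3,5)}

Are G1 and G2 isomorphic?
Yes, isomorphic

The graphs are isomorphic.
One valid mapping φ: V(G1) → V(G2): 0→3, 1→2, 2→5, 3→4, 4→0, 5→1

Verify φ preserves adjacency — for each edge of G1, its image is an edge of G2:
  (0,2) → (φ(0),φ(2)) = (3,5) ∈ E(G2) ✓
  (0,4) → (φ(0),φ(4)) = (0,3) ∈ E(G2) ✓
  (0,5) → (φ(0),φ(5)) = (1,3) ∈ E(G2) ✓
  (1,2) → (φ(1),φ(2)) = (2,5) ∈ E(G2) ✓
  (3,4) → (φ(3),φ(4)) = (0,4) ∈ E(G2) ✓
  (4,5) → (φ(4),φ(5)) = (0,1) ∈ E(G2) ✓
All 6 edges of G1 map to edges of G2, and |E(G1)| = |E(G2)| = 6, so φ is a bijection on edges as well as vertices. Hence G1 ≅ G2.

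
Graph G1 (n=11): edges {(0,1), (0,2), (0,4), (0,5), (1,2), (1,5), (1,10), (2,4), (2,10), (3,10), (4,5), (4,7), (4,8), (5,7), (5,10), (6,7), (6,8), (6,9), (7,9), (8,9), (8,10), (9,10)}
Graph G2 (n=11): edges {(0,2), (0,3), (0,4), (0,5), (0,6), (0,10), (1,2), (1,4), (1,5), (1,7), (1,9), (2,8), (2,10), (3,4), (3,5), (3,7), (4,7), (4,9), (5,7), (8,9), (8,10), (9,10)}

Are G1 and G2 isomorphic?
Yes, isomorphic

The graphs are isomorphic.
One valid mapping φ: V(G1) → V(G2): 0→7, 1→3, 2→5, 3→6, 4→1, 5→4, 6→8, 7→9, 8→2, 9→10, 10→0

Verify φ preserves adjacency — for each edge of G1, its image is an edge of G2:
  (0,1) → (φ(0),φ(1)) = (3,7) ∈ E(G2) ✓
  (0,2) → (φ(0),φ(2)) = (5,7) ∈ E(G2) ✓
  (0,4) → (φ(0),φ(4)) = (1,7) ∈ E(G2) ✓
  (0,5) → (φ(0),φ(5)) = (4,7) ∈ E(G2) ✓
  (1,2) → (φ(1),φ(2)) = (3,5) ∈ E(G2) ✓
  (1,5) → (φ(1),φ(5)) = (3,4) ∈ E(G2) ✓
  (1,10) → (φ(1),φ(10)) = (0,3) ∈ E(G2) ✓
  (2,4) → (φ(2),φ(4)) = (1,5) ∈ E(G2) ✓
  (2,10) → (φ(2),φ(10)) = (0,5) ∈ E(G2) ✓
  (3,10) → (φ(3),φ(10)) = (0,6) ∈ E(G2) ✓
  (4,5) → (φ(4),φ(5)) = (1,4) ∈ E(G2) ✓
  (4,7) → (φ(4),φ(7)) = (1,9) ∈ E(G2) ✓
  (4,8) → (φ(4),φ(8)) = (1,2) ∈ E(G2) ✓
  (5,7) → (φ(5),φ(7)) = (4,9) ∈ E(G2) ✓
  (5,10) → (φ(5),φ(10)) = (0,4) ∈ E(G2) ✓
  (6,7) → (φ(6),φ(7)) = (8,9) ∈ E(G2) ✓
  (6,8) → (φ(6),φ(8)) = (2,8) ∈ E(G2) ✓
  (6,9) → (φ(6),φ(9)) = (8,10) ∈ E(G2) ✓
  (7,9) → (φ(7),φ(9)) = (9,10) ∈ E(G2) ✓
  (8,9) → (φ(8),φ(9)) = (2,10) ∈ E(G2) ✓
  (8,10) → (φ(8),φ(10)) = (0,2) ∈ E(G2) ✓
  (9,10) → (φ(9),φ(10)) = (0,10) ∈ E(G2) ✓
All 22 edges of G1 map to edges of G2, and |E(G1)| = |E(G2)| = 22, so φ is a bijection on edges as well as vertices. Hence G1 ≅ G2.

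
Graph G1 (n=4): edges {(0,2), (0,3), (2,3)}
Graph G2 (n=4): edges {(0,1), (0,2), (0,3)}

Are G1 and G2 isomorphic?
No, not isomorphic

The graphs are NOT isomorphic.

Degrees in G1: deg(0)=2, deg(1)=0, deg(2)=2, deg(3)=2.
Sorted degree sequence of G1: [2, 2, 2, 0].
Degrees in G2: deg(0)=3, deg(1)=1, deg(2)=1, deg(3)=1.
Sorted degree sequence of G2: [3, 1, 1, 1].
The (sorted) degree sequence is an isomorphism invariant, so since G1 and G2 have different degree sequences they cannot be isomorphic.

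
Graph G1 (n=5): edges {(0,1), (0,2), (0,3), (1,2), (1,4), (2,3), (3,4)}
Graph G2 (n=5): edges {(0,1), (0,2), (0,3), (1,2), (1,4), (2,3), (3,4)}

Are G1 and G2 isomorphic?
Yes, isomorphic

The graphs are isomorphic.
One valid mapping φ: V(G1) → V(G2): 0→0, 1→1, 2→2, 3→3, 4→4

Verify φ preserves adjacency — for each edge of G1, its image is an edge of G2:
  (0,1) → (φ(0),φ(1)) = (0,1) ∈ E(G2) ✓
  (0,2) → (φ(0),φ(2)) = (0,2) ∈ E(G2) ✓
  (0,3) → (φ(0),φ(3)) = (0,3) ∈ E(G2) ✓
  (1,2) → (φ(1),φ(2)) = (1,2) ∈ E(G2) ✓
  (1,4) → (φ(1),φ(4)) = (1,4) ∈ E(G2) ✓
  (2,3) → (φ(2),φ(3)) = (2,3) ∈ E(G2) ✓
  (3,4) → (φ(3),φ(4)) = (3,4) ∈ E(G2) ✓
All 7 edges of G1 map to edges of G2, and |E(G1)| = |E(G2)| = 7, so φ is a bijection on edges as well as vertices. Hence G1 ≅ G2.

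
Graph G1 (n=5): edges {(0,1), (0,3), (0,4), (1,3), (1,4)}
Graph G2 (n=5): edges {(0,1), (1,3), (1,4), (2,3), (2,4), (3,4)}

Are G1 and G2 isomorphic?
No, not isomorphic

The graphs are NOT isomorphic.

Degrees in G1: deg(0)=3, deg(1)=3, deg(2)=0, deg(3)=2, deg(4)=2.
Sorted degree sequence of G1: [3, 3, 2, 2, 0].
Degrees in G2: deg(0)=1, deg(1)=3, deg(2)=2, deg(3)=3, deg(4)=3.
Sorted degree sequence of G2: [3, 3, 3, 2, 1].
The (sorted) degree sequence is an isomorphism invariant, so since G1 and G2 have different degree sequences they cannot be isomorphic.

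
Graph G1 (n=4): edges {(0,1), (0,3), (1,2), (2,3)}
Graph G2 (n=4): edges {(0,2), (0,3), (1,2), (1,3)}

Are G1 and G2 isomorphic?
Yes, isomorphic

The graphs are isomorphic.
One valid mapping φ: V(G1) → V(G2): 0→2, 1→0, 2→3, 3→1

Verify φ preserves adjacency — for each edge of G1, its image is an edge of G2:
  (0,1) → (φ(0),φ(1)) = (0,2) ∈ E(G2) ✓
  (0,3) → (φ(0),φ(3)) = (1,2) ∈ E(G2) ✓
  (1,2) → (φ(1),φ(2)) = (0,3) ∈ E(G2) ✓
  (2,3) → (φ(2),φ(3)) = (1,3) ∈ E(G2) ✓
All 4 edges of G1 map to edges of G2, and |E(G1)| = |E(G2)| = 4, so φ is a bijection on edges as well as vertices. Hence G1 ≅ G2.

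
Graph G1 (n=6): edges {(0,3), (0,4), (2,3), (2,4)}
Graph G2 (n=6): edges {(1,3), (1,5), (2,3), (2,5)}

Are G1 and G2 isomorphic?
Yes, isomorphic

The graphs are isomorphic.
One valid mapping φ: V(G1) → V(G2): 0→3, 1→4, 2→5, 3→2, 4→1, 5→0

Verify φ preserves adjacency — for each edge of G1, its image is an edge of G2:
  (0,3) → (φ(0),φ(3)) = (2,3) ∈ E(G2) ✓
  (0,4) → (φ(0),φ(4)) = (1,3) ∈ E(G2) ✓
  (2,3) → (φ(2),φ(3)) = (2,5) ∈ E(G2) ✓
  (2,4) → (φ(2),φ(4)) = (1,5) ∈ E(G2) ✓
All 4 edges of G1 map to edges of G2, and |E(G1)| = |E(G2)| = 4, so φ is a bijection on edges as well as vertices. Hence G1 ≅ G2.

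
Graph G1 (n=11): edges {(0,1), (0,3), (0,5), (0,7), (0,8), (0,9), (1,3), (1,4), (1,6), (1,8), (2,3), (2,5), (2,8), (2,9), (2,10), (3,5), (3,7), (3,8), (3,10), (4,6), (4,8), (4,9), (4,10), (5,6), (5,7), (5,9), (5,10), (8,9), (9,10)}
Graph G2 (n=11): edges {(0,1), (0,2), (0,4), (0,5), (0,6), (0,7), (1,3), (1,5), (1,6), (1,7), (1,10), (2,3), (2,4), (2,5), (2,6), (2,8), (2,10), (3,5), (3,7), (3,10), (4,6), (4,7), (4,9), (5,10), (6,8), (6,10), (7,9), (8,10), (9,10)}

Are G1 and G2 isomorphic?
Yes, isomorphic

The graphs are isomorphic.
One valid mapping φ: V(G1) → V(G2): 0→6, 1→4, 2→5, 3→2, 4→7, 5→10, 6→9, 7→8, 8→0, 9→1, 10→3

Verify φ preserves adjacency — for each edge of G1, its image is an edge of G2:
  (0,1) → (φ(0),φ(1)) = (4,6) ∈ E(G2) ✓
  (0,3) → (φ(0),φ(3)) = (2,6) ∈ E(G2) ✓
  (0,5) → (φ(0),φ(5)) = (6,10) ∈ E(G2) ✓
  (0,7) → (φ(0),φ(7)) = (6,8) ∈ E(G2) ✓
  (0,8) → (φ(0),φ(8)) = (0,6) ∈ E(G2) ✓
  (0,9) → (φ(0),φ(9)) = (1,6) ∈ E(G2) ✓
  (1,3) → (φ(1),φ(3)) = (2,4) ∈ E(G2) ✓
  (1,4) → (φ(1),φ(4)) = (4,7) ∈ E(G2) ✓
  (1,6) → (φ(1),φ(6)) = (4,9) ∈ E(G2) ✓
  (1,8) → (φ(1),φ(8)) = (0,4) ∈ E(G2) ✓
  (2,3) → (φ(2),φ(3)) = (2,5) ∈ E(G2) ✓
  (2,5) → (φ(2),φ(5)) = (5,10) ∈ E(G2) ✓
  (2,8) → (φ(2),φ(8)) = (0,5) ∈ E(G2) ✓
  (2,9) → (φ(2),φ(9)) = (1,5) ∈ E(G2) ✓
  (2,10) → (φ(2),φ(10)) = (3,5) ∈ E(G2) ✓
  (3,5) → (φ(3),φ(5)) = (2,10) ∈ E(G2) ✓
  (3,7) → (φ(3),φ(7)) = (2,8) ∈ E(G2) ✓
  (3,8) → (φ(3),φ(8)) = (0,2) ∈ E(G2) ✓
  (3,10) → (φ(3),φ(10)) = (2,3) ∈ E(G2) ✓
  (4,6) → (φ(4),φ(6)) = (7,9) ∈ E(G2) ✓
  (4,8) → (φ(4),φ(8)) = (0,7) ∈ E(G2) ✓
  (4,9) → (φ(4),φ(9)) = (1,7) ∈ E(G2) ✓
  (4,10) → (φ(4),φ(10)) = (3,7) ∈ E(G2) ✓
  (5,6) → (φ(5),φ(6)) = (9,10) ∈ E(G2) ✓
  (5,7) → (φ(5),φ(7)) = (8,10) ∈ E(G2) ✓
  (5,9) → (φ(5),φ(9)) = (1,10) ∈ E(G2) ✓
  (5,10) → (φ(5),φ(10)) = (3,10) ∈ E(G2) ✓
  (8,9) → (φ(8),φ(9)) = (0,1) ∈ E(G2) ✓
  (9,10) → (φ(9),φ(10)) = (1,3) ∈ E(G2) ✓
All 29 edges of G1 map to edges of G2, and |E(G1)| = |E(G2)| = 29, so φ is a bijection on edges as well as vertices. Hence G1 ≅ G2.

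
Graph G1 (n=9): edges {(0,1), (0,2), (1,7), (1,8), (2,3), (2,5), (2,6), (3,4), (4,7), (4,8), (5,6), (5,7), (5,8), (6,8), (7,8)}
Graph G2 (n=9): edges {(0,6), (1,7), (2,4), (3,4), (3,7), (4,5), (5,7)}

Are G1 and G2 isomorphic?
No, not isomorphic

The graphs are NOT isomorphic.

Connected components of G1: 1 component(s) with vertex sets [[0, 1, 2, 3, 4, 5, 6, 7, 8]], sizes [9].
Connected components of G2: 3 component(s) with vertex sets [[8], [0, 6], [1, 2, 3, 4, 5, 7]], sizes [1, 2, 6].
The number of connected components (and the multiset of component sizes) is an isomorphism invariant — an isomorphism maps each component of G1 bijectively onto a component of G2. Since G1 has 1 component(s) and G2 has 3, they cannot be isomorphic.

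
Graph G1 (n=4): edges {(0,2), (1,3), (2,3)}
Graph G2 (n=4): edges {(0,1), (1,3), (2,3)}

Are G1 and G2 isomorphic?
Yes, isomorphic

The graphs are isomorphic.
One valid mapping φ: V(G1) → V(G2): 0→2, 1→0, 2→3, 3→1

Verify φ preserves adjacency — for each edge of G1, its image is an edge of G2:
  (0,2) → (φ(0),φ(2)) = (2,3) ∈ E(G2) ✓
  (1,3) → (φ(1),φ(3)) = (0,1) ∈ E(G2) ✓
  (2,3) → (φ(2),φ(3)) = (1,3) ∈ E(G2) ✓
All 3 edges of G1 map to edges of G2, and |E(G1)| = |E(G2)| = 3, so φ is a bijection on edges as well as vertices. Hence G1 ≅ G2.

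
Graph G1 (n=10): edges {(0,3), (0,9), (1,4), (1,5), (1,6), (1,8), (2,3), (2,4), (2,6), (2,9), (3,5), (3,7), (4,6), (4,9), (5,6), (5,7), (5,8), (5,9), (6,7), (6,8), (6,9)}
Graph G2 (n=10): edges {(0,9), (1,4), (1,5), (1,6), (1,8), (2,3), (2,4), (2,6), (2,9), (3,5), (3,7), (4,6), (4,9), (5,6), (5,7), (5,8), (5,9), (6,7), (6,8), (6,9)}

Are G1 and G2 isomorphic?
No, not isomorphic

The graphs are NOT isomorphic.

Counting edges: G1 has 21 edge(s); G2 has 20 edge(s).
Edge count is an isomorphism invariant (a bijection on vertices induces a bijection on edges), so differing edge counts rule out isomorphism.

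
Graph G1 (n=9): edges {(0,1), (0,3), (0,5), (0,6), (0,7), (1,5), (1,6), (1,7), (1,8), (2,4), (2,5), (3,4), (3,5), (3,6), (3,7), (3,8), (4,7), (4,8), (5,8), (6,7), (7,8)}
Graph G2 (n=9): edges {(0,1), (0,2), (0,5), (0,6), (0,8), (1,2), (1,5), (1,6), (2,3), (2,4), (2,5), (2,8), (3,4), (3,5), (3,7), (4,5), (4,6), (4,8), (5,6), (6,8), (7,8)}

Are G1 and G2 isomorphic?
Yes, isomorphic

The graphs are isomorphic.
One valid mapping φ: V(G1) → V(G2): 0→0, 1→6, 2→7, 3→2, 4→3, 5→8, 6→1, 7→5, 8→4

Verify φ preserves adjacency — for each edge of G1, its image is an edge of G2:
  (0,1) → (φ(0),φ(1)) = (0,6) ∈ E(G2) ✓
  (0,3) → (φ(0),φ(3)) = (0,2) ∈ E(G2) ✓
  (0,5) → (φ(0),φ(5)) = (0,8) ∈ E(G2) ✓
  (0,6) → (φ(0),φ(6)) = (0,1) ∈ E(G2) ✓
  (0,7) → (φ(0),φ(7)) = (0,5) ∈ E(G2) ✓
  (1,5) → (φ(1),φ(5)) = (6,8) ∈ E(G2) ✓
  (1,6) → (φ(1),φ(6)) = (1,6) ∈ E(G2) ✓
  (1,7) → (φ(1),φ(7)) = (5,6) ∈ E(G2) ✓
  (1,8) → (φ(1),φ(8)) = (4,6) ∈ E(G2) ✓
  (2,4) → (φ(2),φ(4)) = (3,7) ∈ E(G2) ✓
  (2,5) → (φ(2),φ(5)) = (7,8) ∈ E(G2) ✓
  (3,4) → (φ(3),φ(4)) = (2,3) ∈ E(G2) ✓
  (3,5) → (φ(3),φ(5)) = (2,8) ∈ E(G2) ✓
  (3,6) → (φ(3),φ(6)) = (1,2) ∈ E(G2) ✓
  (3,7) → (φ(3),φ(7)) = (2,5) ∈ E(G2) ✓
  (3,8) → (φ(3),φ(8)) = (2,4) ∈ E(G2) ✓
  (4,7) → (φ(4),φ(7)) = (3,5) ∈ E(G2) ✓
  (4,8) → (φ(4),φ(8)) = (3,4) ∈ E(G2) ✓
  (5,8) → (φ(5),φ(8)) = (4,8) ∈ E(G2) ✓
  (6,7) → (φ(6),φ(7)) = (1,5) ∈ E(G2) ✓
  (7,8) → (φ(7),φ(8)) = (4,5) ∈ E(G2) ✓
All 21 edges of G1 map to edges of G2, and |E(G1)| = |E(G2)| = 21, so φ is a bijection on edges as well as vertices. Hence G1 ≅ G2.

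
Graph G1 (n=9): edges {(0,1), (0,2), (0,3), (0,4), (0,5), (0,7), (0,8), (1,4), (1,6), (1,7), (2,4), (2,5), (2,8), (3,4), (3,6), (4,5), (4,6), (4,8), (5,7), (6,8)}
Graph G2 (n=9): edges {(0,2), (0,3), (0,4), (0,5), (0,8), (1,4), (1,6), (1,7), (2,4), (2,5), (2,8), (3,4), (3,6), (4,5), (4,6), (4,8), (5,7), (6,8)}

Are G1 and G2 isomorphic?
No, not isomorphic

The graphs are NOT isomorphic.

Counting edges: G1 has 20 edge(s); G2 has 18 edge(s).
Edge count is an isomorphism invariant (a bijection on vertices induces a bijection on edges), so differing edge counts rule out isomorphism.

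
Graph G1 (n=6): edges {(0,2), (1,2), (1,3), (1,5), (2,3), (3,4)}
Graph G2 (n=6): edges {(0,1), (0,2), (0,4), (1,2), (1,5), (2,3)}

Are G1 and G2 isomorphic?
Yes, isomorphic

The graphs are isomorphic.
One valid mapping φ: V(G1) → V(G2): 0→4, 1→2, 2→0, 3→1, 4→5, 5→3

Verify φ preserves adjacency — for each edge of G1, its image is an edge of G2:
  (0,2) → (φ(0),φ(2)) = (0,4) ∈ E(G2) ✓
  (1,2) → (φ(1),φ(2)) = (0,2) ∈ E(G2) ✓
  (1,3) → (φ(1),φ(3)) = (1,2) ∈ E(G2) ✓
  (1,5) → (φ(1),φ(5)) = (2,3) ∈ E(G2) ✓
  (2,3) → (φ(2),φ(3)) = (0,1) ∈ E(G2) ✓
  (3,4) → (φ(3),φ(4)) = (1,5) ∈ E(G2) ✓
All 6 edges of G1 map to edges of G2, and |E(G1)| = |E(G2)| = 6, so φ is a bijection on edges as well as vertices. Hence G1 ≅ G2.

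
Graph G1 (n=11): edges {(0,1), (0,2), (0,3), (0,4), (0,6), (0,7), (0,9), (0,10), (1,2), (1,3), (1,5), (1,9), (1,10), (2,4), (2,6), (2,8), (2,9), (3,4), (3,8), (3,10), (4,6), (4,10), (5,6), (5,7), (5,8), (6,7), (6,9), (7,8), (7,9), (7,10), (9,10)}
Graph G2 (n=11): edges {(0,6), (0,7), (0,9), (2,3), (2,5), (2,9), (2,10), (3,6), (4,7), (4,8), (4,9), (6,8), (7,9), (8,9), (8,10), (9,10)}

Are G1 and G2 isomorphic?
No, not isomorphic

The graphs are NOT isomorphic.

Connected components of G1: 1 component(s) with vertex sets [[0, 1, 2, 3, 4, 5, 6, 7, 8, 9, 10]], sizes [11].
Connected components of G2: 2 component(s) with vertex sets [[1], [0, 2, 3, 4, 5, 6, 7, 8, 9, 10]], sizes [1, 10].
The number of connected components (and the multiset of component sizes) is an isomorphism invariant — an isomorphism maps each component of G1 bijectively onto a component of G2. Since G1 has 1 component(s) and G2 has 2, they cannot be isomorphic.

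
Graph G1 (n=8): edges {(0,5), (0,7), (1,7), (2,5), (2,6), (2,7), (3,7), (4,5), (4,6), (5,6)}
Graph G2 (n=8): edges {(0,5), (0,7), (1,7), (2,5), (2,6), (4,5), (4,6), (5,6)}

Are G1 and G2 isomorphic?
No, not isomorphic

The graphs are NOT isomorphic.

Counting edges: G1 has 10 edge(s); G2 has 8 edge(s).
Edge count is an isomorphism invariant (a bijection on vertices induces a bijection on edges), so differing edge counts rule out isomorphism.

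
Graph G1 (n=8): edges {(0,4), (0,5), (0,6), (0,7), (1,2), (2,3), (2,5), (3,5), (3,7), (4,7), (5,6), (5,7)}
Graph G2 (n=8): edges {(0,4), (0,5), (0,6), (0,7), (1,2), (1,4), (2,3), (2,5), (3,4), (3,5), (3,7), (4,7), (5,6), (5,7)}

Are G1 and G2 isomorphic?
No, not isomorphic

The graphs are NOT isomorphic.

Counting edges: G1 has 12 edge(s); G2 has 14 edge(s).
Edge count is an isomorphism invariant (a bijection on vertices induces a bijection on edges), so differing edge counts rule out isomorphism.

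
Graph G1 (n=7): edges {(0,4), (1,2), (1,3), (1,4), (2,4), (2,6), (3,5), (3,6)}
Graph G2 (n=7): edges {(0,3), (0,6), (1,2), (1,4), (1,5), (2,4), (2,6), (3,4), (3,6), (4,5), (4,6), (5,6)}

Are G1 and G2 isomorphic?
No, not isomorphic

The graphs are NOT isomorphic.

Counting triangles (3-cliques): G1 has 1, G2 has 6.
Triangle count is an isomorphism invariant, so differing triangle counts rule out isomorphism.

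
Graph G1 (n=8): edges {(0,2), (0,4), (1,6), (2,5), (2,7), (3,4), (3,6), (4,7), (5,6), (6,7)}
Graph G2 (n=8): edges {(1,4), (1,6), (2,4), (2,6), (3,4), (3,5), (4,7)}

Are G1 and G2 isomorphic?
No, not isomorphic

The graphs are NOT isomorphic.

Connected components of G1: 1 component(s) with vertex sets [[0, 1, 2, 3, 4, 5, 6, 7]], sizes [8].
Connected components of G2: 2 component(s) with vertex sets [[0], [1, 2, 3, 4, 5, 6, 7]], sizes [1, 7].
The number of connected components (and the multiset of component sizes) is an isomorphism invariant — an isomorphism maps each component of G1 bijectively onto a component of G2. Since G1 has 1 component(s) and G2 has 2, they cannot be isomorphic.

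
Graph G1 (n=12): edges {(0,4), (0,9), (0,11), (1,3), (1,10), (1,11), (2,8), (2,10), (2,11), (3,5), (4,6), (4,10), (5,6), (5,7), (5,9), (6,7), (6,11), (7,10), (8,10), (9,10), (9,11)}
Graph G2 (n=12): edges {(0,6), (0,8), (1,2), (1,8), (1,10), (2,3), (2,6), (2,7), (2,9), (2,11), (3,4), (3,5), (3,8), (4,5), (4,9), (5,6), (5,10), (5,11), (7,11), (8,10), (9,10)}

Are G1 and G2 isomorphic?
Yes, isomorphic

The graphs are isomorphic.
One valid mapping φ: V(G1) → V(G2): 0→4, 1→6, 2→11, 3→0, 4→9, 5→8, 6→10, 7→1, 8→7, 9→3, 10→2, 11→5

Verify φ preserves adjacency — for each edge of G1, its image is an edge of G2:
  (0,4) → (φ(0),φ(4)) = (4,9) ∈ E(G2) ✓
  (0,9) → (φ(0),φ(9)) = (3,4) ∈ E(G2) ✓
  (0,11) → (φ(0),φ(11)) = (4,5) ∈ E(G2) ✓
  (1,3) → (φ(1),φ(3)) = (0,6) ∈ E(G2) ✓
  (1,10) → (φ(1),φ(10)) = (2,6) ∈ E(G2) ✓
  (1,11) → (φ(1),φ(11)) = (5,6) ∈ E(G2) ✓
  (2,8) → (φ(2),φ(8)) = (7,11) ∈ E(G2) ✓
  (2,10) → (φ(2),φ(10)) = (2,11) ∈ E(G2) ✓
  (2,11) → (φ(2),φ(11)) = (5,11) ∈ E(G2) ✓
  (3,5) → (φ(3),φ(5)) = (0,8) ∈ E(G2) ✓
  (4,6) → (φ(4),φ(6)) = (9,10) ∈ E(G2) ✓
  (4,10) → (φ(4),φ(10)) = (2,9) ∈ E(G2) ✓
  (5,6) → (φ(5),φ(6)) = (8,10) ∈ E(G2) ✓
  (5,7) → (φ(5),φ(7)) = (1,8) ∈ E(G2) ✓
  (5,9) → (φ(5),φ(9)) = (3,8) ∈ E(G2) ✓
  (6,7) → (φ(6),φ(7)) = (1,10) ∈ E(G2) ✓
  (6,11) → (φ(6),φ(11)) = (5,10) ∈ E(G2) ✓
  (7,10) → (φ(7),φ(10)) = (1,2) ∈ E(G2) ✓
  (8,10) → (φ(8),φ(10)) = (2,7) ∈ E(G2) ✓
  (9,10) → (φ(9),φ(10)) = (2,3) ∈ E(G2) ✓
  (9,11) → (φ(9),φ(11)) = (3,5) ∈ E(G2) ✓
All 21 edges of G1 map to edges of G2, and |E(G1)| = |E(G2)| = 21, so φ is a bijection on edges as well as vertices. Hence G1 ≅ G2.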